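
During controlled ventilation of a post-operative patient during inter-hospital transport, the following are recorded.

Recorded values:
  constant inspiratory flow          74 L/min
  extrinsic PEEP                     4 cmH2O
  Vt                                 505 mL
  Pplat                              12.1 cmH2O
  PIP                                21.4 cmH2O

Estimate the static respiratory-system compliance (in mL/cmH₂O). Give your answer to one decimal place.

62.3

Cstat = Vt / (Pplat − PEEP) = 505 / (12.1 − 4) = 505 / 8.1 = 62.346 mL/cmH2O.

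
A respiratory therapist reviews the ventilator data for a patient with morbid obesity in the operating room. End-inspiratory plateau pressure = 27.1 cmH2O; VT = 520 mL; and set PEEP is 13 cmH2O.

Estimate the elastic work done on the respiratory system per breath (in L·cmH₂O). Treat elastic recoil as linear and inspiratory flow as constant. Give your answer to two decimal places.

3.67

Elastic work ≈ ½ × (Pplat − PEEP) × Vt = 0.5 × (27.1 − 13) × 0.520 L = 0.5 × 14.1 × 0.520 = 3.666 L·cmH2O.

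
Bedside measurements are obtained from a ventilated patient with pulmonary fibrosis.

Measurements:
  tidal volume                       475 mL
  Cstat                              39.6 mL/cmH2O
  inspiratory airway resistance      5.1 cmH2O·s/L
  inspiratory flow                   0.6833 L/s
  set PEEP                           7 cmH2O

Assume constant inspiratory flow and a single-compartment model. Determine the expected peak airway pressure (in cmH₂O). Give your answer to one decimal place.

Equation of motion (constant flow): PIP = Vt/C + R·V̇ + PEEP.
PIP = 475/39.6 + 5.1×0.6833 + 7 = 11.995 + 3.485 + 7 = 22.48 cmH2O.

22.5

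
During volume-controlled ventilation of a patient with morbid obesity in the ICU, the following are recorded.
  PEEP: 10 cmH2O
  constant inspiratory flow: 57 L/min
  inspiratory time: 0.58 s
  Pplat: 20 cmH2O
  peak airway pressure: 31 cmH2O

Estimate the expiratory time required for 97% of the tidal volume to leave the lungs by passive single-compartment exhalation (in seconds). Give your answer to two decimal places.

Flow: 57 L/min ÷ 60 = 0.95 L/s.
Vt = flow × Ti = 0.95 L/s × 0.58 s × 1000 mL/L = 551.0 mL.
R = (PIP − Pplat)/V̇ = (31 − 20) / 0.95 = 11.0/0.95 = 11.579 cmH2O·s/L.
C = Vt/(Pplat − PEEP) = 551.0 / (20 − 10) = 551.0/10.0 = 55.1 mL/cmH2O.
τ = R × C = 11.579 × 0.0551 L/cmH2O = 0.638 s.
t = −τ·ln(1 − 0.97) = −0.638·ln(0.03) = 2.237 s.

2.24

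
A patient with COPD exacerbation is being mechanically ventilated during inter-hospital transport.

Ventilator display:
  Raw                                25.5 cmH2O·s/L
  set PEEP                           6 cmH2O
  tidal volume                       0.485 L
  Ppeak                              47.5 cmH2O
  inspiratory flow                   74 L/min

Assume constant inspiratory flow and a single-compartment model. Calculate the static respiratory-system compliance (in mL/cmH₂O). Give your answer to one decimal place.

Flow: 74 L/min ÷ 60 = 1.2333 L/s.
Equation of motion (constant flow): PIP = Vt/C + R·V̇ + PEEP.
Vt/C = PIP − R·V̇ − PEEP = 47.5 − 25.5×1.2333 − 6 = 47.5 − 31.449 − 6 = 10.051 cmH2O.
C = Vt / 10.051 = 485 / 10.051 = 48.254 mL/cmH2O.

48.3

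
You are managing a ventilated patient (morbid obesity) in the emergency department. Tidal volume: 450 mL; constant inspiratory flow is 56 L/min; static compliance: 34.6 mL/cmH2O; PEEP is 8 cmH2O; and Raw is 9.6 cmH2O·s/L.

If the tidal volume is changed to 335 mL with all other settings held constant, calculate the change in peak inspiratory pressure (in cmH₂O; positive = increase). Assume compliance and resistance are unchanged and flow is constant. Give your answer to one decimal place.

-3.3

PIP = Vt/C + R·V̇ + PEEP (constant-flow equation of motion).
Only the elastic term changes: ΔPIP = ΔVt / C = (335 − 450) / 34.6 = -3.324 cmH2O.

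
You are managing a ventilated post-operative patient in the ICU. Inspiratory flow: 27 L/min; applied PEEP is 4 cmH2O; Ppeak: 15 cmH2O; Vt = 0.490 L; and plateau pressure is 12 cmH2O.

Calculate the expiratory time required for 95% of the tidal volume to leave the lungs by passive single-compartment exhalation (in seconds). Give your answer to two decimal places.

Flow: 27 L/min ÷ 60 = 0.45 L/s.
R = (PIP − Pplat)/V̇ = (15 − 12) / 0.45 = 3.0/0.45 = 6.667 cmH2O·s/L.
C = Vt/(Pplat − PEEP) = 490.0 / (12 − 4) = 490.0/8.0 = 61.25 mL/cmH2O.
τ = R × C = 6.667 × 0.06125 L/cmH2O = 0.4084 s.
t = −τ·ln(1 − 0.95) = −0.4084·ln(0.05) = 1.223 s.

1.22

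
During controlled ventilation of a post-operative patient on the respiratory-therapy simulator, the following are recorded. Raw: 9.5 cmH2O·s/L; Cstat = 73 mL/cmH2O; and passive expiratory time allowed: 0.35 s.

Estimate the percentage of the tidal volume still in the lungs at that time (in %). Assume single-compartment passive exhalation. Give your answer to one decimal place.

60.4

τ = R × C = 9.5 × 73 mL/cmH2O = 9.5 × 0.073 L/cmH2O = 0.6935 s.
Passive exhalation: V(t)/V₀ = e^(−t/τ) = e^(−0.35/0.6935) = 0.6037.
Fraction remaining = 0.6037 → 60.37%.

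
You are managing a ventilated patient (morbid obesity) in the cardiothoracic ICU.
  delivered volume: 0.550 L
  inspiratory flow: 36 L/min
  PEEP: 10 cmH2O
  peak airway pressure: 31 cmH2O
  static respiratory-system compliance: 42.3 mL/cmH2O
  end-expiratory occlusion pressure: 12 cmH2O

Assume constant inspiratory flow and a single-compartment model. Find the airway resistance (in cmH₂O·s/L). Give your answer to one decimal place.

10.0

Flow: 36 L/min ÷ 60 = 0.6 L/s.
Total PEEP = 12 cmH2O (set 10 + intrinsic 2); this is the baseline alveolar pressure.
Equation of motion (constant flow): PIP = Vt/C + R·V̇ + PEEP.
R·V̇ = PIP − Vt/C − PEEP = 31 − 550/42.3 − 12 = 31 − 13.002 − 12 = 5.998 cmH2O.
R = 5.998 / 0.6 = 9.997 cmH2O·s/L.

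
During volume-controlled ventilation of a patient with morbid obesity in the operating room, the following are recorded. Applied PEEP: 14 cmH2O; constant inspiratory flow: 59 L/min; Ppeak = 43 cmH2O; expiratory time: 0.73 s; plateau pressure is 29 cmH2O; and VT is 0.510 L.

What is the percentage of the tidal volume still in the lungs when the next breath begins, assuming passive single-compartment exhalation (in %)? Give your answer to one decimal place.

22.1

Flow: 59 L/min ÷ 60 = 0.9833 L/s.
R = (PIP − Pplat)/V̇ = (43 − 29) / 0.9833 = 14.0/0.9833 = 14.238 cmH2O·s/L.
C = Vt/(Pplat − PEEP) = 510.0 / (29 − 14) = 510.0/15.0 = 34.0 mL/cmH2O.
τ = R × C = 14.238 × 0.034 L/cmH2O = 0.4841 s.
Fraction remaining at end-expiration = e^(−Te/τ) = e^(−0.73/0.4841) = 0.2214 → 22.14%.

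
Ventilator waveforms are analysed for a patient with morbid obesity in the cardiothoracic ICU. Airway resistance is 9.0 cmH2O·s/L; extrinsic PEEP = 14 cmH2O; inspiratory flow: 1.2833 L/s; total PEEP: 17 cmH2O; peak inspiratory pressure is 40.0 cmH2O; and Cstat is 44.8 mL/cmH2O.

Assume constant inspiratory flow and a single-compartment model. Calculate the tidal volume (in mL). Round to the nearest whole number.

Total PEEP = 17 cmH2O (set 14 + intrinsic 3); this is the baseline alveolar pressure.
Equation of motion (constant flow): PIP = Vt/C + R·V̇ + PEEP.
Vt/C = PIP − R·V̇ − PEEP = 40.0 − 11.55 − 17 = 11.45 cmH2O.
Vt = C × 11.45 = 44.8 × 11.45 = 512.96 mL.

513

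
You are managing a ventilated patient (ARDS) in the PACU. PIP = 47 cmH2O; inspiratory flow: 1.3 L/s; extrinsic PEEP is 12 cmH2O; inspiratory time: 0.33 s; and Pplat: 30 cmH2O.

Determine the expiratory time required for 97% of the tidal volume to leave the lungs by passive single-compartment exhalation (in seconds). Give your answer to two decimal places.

1.09

Vt = flow × Ti = 1.3 L/s × 0.33 s × 1000 mL/L = 429.0 mL.
R = (PIP − Pplat)/V̇ = (47 − 30) / 1.3 = 17.0/1.3 = 13.077 cmH2O·s/L.
C = Vt/(Pplat − PEEP) = 429.0 / (30 − 12) = 429.0/18.0 = 23.833 mL/cmH2O.
τ = R × C = 13.077 × 0.02383 L/cmH2O = 0.3116 s.
t = −τ·ln(1 − 0.97) = −0.3116·ln(0.03) = 1.093 s.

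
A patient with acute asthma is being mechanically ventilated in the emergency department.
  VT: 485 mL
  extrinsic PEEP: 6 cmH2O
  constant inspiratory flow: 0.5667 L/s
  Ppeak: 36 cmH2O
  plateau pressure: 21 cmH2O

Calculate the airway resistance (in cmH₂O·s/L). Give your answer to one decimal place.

26.5

Raw = (PIP − Pplat) / flow = (36 − 21) / 0.5667 = 15.0 / 0.5667 = 26.469 cmH2O·s/L.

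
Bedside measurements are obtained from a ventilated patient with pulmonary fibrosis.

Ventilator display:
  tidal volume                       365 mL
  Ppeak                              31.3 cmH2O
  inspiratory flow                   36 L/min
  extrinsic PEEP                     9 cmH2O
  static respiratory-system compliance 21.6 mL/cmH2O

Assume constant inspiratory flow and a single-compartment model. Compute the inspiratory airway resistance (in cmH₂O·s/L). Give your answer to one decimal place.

Flow: 36 L/min ÷ 60 = 0.6 L/s.
Equation of motion (constant flow): PIP = Vt/C + R·V̇ + PEEP.
R·V̇ = PIP − Vt/C − PEEP = 31.3 − 365/21.6 − 9 = 31.3 − 16.898 − 9 = 5.402 cmH2O.
R = 5.402 / 0.6 = 9.003 cmH2O·s/L.

9.0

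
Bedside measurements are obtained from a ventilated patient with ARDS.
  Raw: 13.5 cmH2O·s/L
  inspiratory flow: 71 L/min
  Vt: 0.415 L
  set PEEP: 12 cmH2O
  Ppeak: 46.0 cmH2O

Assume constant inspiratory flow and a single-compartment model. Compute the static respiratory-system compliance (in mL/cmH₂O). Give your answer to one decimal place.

Flow: 71 L/min ÷ 60 = 1.1833 L/s.
Equation of motion (constant flow): PIP = Vt/C + R·V̇ + PEEP.
Vt/C = PIP − R·V̇ − PEEP = 46.0 − 13.5×1.1833 − 12 = 46.0 − 15.975 − 12 = 18.025 cmH2O.
C = Vt / 18.025 = 415 / 18.025 = 23.024 mL/cmH2O.

23.0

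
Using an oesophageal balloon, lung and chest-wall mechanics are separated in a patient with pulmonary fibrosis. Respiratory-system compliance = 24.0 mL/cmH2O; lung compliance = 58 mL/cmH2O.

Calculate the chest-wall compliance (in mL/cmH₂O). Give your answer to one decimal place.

40.9

1/Ccw = 1/Crs − 1/CL.
1/Ccw = 1/24.0 − 1/58 = 0.02443.
Ccw = 40.933 mL/cmH2O.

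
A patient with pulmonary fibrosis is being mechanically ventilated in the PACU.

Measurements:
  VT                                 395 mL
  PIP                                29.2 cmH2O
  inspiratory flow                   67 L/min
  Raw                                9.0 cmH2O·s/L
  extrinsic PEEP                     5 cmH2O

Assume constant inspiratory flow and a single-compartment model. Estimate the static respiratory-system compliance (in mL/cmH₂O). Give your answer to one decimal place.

27.9

Flow: 67 L/min ÷ 60 = 1.1167 L/s.
Equation of motion (constant flow): PIP = Vt/C + R·V̇ + PEEP.
Vt/C = PIP − R·V̇ − PEEP = 29.2 − 9.0×1.1167 − 5 = 29.2 − 10.05 − 5 = 14.15 cmH2O.
C = Vt / 14.15 = 395 / 14.15 = 27.915 mL/cmH2O.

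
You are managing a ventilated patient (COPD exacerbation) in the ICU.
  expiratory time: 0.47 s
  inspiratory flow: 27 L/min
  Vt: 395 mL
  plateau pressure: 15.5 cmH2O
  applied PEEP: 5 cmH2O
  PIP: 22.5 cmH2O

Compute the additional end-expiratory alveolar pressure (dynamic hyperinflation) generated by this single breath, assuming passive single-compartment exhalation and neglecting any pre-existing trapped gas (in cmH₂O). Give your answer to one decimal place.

4.7

Flow: 27 L/min ÷ 60 = 0.45 L/s.
R = (PIP − Pplat)/V̇ = (22.5 − 15.5) / 0.45 = 7.0/0.45 = 15.556 cmH2O·s/L.
C = Vt/(Pplat − PEEP) = 395.0 / (15.5 − 5) = 395.0/10.5 = 37.619 mL/cmH2O.
τ = R × C = 15.556 × 0.03762 L/cmH2O = 0.5852 s.
Fraction remaining = e^(−Te/τ) = e^(−0.47/0.5852) = 0.4479; trapped volume = 395.0 × 0.4479 = 176.92 mL.
Additional alveolar pressure from trapping ≈ V_trapped / C = 176.92 / 37.619 = 4.703 cmH2O.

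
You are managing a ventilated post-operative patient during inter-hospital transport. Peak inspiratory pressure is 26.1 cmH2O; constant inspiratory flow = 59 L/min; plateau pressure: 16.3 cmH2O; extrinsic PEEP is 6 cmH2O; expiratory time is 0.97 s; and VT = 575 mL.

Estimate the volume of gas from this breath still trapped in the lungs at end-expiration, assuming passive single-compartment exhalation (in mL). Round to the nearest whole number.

Flow: 59 L/min ÷ 60 = 0.9833 L/s.
R = (PIP − Pplat)/V̇ = (26.1 − 16.3) / 0.9833 = 9.8/0.9833 = 9.966 cmH2O·s/L.
C = Vt/(Pplat − PEEP) = 575.0 / (16.3 − 6) = 575.0/10.3 = 55.825 mL/cmH2O.
τ = R × C = 9.966 × 0.05583 L/cmH2O = 0.5564 s.
Fraction remaining = e^(−Te/τ) = e^(−0.97/0.5564) = 0.1749.
Trapped volume = 575.0 × 0.1749 = 100.57 mL.

101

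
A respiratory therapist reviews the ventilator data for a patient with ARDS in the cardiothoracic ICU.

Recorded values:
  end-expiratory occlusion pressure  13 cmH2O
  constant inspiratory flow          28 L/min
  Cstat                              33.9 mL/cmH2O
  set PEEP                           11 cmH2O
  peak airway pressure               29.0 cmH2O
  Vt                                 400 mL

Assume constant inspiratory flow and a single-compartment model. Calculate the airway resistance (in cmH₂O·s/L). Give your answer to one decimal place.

Flow: 28 L/min ÷ 60 = 0.4667 L/s.
Total PEEP = 13 cmH2O (set 11 + intrinsic 2); this is the baseline alveolar pressure.
Equation of motion (constant flow): PIP = Vt/C + R·V̇ + PEEP.
R·V̇ = PIP − Vt/C − PEEP = 29.0 − 400/33.9 − 13 = 29.0 − 11.799 − 13 = 4.201 cmH2O.
R = 4.201 / 0.4667 = 9.001 cmH2O·s/L.

9.0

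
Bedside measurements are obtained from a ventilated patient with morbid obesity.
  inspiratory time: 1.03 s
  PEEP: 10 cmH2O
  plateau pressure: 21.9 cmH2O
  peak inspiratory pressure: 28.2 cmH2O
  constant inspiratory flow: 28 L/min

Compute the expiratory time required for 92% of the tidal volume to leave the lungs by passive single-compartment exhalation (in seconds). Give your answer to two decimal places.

1.38

Flow: 28 L/min ÷ 60 = 0.4667 L/s.
Vt = flow × Ti = 0.4667 L/s × 1.03 s × 1000 mL/L = 480.7 mL.
R = (PIP − Pplat)/V̇ = (28.2 − 21.9) / 0.4667 = 6.3/0.4667 = 13.499 cmH2O·s/L.
C = Vt/(Pplat − PEEP) = 480.7 / (21.9 − 10) = 480.7/11.9 = 40.395 mL/cmH2O.
τ = R × C = 13.499 × 0.0404 L/cmH2O = 0.5454 s.
t = −τ·ln(1 − 0.92) = −0.5454·ln(0.08) = 1.378 s.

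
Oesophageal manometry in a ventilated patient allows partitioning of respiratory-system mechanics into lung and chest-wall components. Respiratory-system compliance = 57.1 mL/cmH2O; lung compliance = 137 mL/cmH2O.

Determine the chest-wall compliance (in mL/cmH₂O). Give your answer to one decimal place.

1/Ccw = 1/Crs − 1/CL.
1/Ccw = 1/57.1 − 1/137 = 0.01021.
Ccw = 97.943 mL/cmH2O.

97.9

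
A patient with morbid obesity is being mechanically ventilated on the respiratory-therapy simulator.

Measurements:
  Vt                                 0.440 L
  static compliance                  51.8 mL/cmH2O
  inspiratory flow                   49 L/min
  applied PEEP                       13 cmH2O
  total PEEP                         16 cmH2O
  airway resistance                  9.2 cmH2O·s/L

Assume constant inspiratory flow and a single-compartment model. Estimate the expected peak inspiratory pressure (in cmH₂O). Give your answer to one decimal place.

32.0

Flow: 49 L/min ÷ 60 = 0.8167 L/s.
Total PEEP = 16 cmH2O (set 13 + intrinsic 3); this is the baseline alveolar pressure.
Equation of motion (constant flow): PIP = Vt/C + R·V̇ + PEEP.
PIP = 440/51.8 + 9.2×0.8167 + 16 = 8.494 + 7.514 + 16 = 32.008 cmH2O.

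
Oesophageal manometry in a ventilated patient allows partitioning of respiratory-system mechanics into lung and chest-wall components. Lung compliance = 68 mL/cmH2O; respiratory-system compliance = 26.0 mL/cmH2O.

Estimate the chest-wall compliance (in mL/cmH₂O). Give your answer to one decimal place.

1/Ccw = 1/Crs − 1/CL.
1/Ccw = 1/26.0 − 1/68 = 0.02376.
Ccw = 42.088 mL/cmH2O.

42.1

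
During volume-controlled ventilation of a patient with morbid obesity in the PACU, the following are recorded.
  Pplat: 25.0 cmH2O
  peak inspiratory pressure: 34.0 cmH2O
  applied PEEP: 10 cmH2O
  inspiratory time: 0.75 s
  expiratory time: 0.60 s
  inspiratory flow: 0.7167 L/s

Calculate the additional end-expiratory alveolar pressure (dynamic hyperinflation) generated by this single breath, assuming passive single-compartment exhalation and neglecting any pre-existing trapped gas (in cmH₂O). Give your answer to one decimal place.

Vt = flow × Ti = 0.7167 L/s × 0.75 s × 1000 mL/L = 537.53 mL.
R = (PIP − Pplat)/V̇ = (34.0 − 25.0) / 0.7167 = 9.0/0.7167 = 12.558 cmH2O·s/L.
C = Vt/(Pplat − PEEP) = 537.53 / (25.0 − 10) = 537.53/15.0 = 35.835 mL/cmH2O.
τ = R × C = 12.558 × 0.03584 L/cmH2O = 0.4501 s.
Fraction remaining = e^(−Te/τ) = e^(−0.60/0.4501) = 0.2637; trapped volume = 537.53 × 0.2637 = 141.75 mL.
Additional alveolar pressure from trapping ≈ V_trapped / C = 141.75 / 35.835 = 3.956 cmH2O.

4.0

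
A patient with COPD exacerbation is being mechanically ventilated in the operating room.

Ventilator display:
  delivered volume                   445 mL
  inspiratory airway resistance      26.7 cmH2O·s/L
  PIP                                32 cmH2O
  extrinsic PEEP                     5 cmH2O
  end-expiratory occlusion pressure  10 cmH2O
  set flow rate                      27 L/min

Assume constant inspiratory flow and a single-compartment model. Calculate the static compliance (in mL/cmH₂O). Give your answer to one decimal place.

Flow: 27 L/min ÷ 60 = 0.45 L/s.
Total PEEP = 10 cmH2O (set 5 + intrinsic 5); this is the baseline alveolar pressure.
Equation of motion (constant flow): PIP = Vt/C + R·V̇ + PEEP.
Vt/C = PIP − R·V̇ − PEEP = 32 − 26.7×0.45 − 10 = 32 − 12.015 − 10 = 9.985 cmH2O.
C = Vt / 9.985 = 445 / 9.985 = 44.567 mL/cmH2O.

44.6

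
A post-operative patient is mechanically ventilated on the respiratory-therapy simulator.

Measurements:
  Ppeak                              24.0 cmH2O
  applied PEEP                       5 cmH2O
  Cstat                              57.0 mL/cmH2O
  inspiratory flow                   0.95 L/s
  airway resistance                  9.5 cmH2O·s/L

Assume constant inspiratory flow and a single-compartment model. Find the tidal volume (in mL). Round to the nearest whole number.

569

Equation of motion (constant flow): PIP = Vt/C + R·V̇ + PEEP.
Vt/C = PIP − R·V̇ − PEEP = 24.0 − 9.025 − 5 = 9.975 cmH2O.
Vt = C × 9.975 = 57.0 × 9.975 = 568.58 mL.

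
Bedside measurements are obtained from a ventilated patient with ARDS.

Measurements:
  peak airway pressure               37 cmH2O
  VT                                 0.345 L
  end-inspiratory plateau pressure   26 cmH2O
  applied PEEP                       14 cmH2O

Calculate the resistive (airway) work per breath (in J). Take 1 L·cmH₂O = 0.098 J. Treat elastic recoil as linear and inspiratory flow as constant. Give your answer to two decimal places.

With constant inspiratory flow the resistive pressure is constant at PIP − Pplat = 37 − 26 = 11.0 cmH2O, so resistive work = 11.0 × 0.345 = 3.795 L·cmH2O.
× 0.098 J/(L·cmH2O) → 0.3719 J.

0.37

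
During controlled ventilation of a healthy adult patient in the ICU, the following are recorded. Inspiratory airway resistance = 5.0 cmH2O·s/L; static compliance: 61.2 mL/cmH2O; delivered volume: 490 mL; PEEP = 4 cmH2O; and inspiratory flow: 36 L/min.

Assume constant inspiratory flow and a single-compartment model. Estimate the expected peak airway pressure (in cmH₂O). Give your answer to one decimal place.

15.0

Flow: 36 L/min ÷ 60 = 0.6 L/s.
Equation of motion (constant flow): PIP = Vt/C + R·V̇ + PEEP.
PIP = 490/61.2 + 5.0×0.6 + 4 = 8.007 + 3.0 + 4 = 15.007 cmH2O.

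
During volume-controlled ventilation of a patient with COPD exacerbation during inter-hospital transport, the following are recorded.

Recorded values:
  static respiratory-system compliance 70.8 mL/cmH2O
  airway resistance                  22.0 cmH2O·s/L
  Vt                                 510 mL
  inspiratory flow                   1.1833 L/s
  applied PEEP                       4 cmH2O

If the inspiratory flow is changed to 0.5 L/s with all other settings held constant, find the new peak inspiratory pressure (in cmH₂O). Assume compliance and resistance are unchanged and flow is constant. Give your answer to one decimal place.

22.2

PIP = Vt/C + R·V̇ + PEEP (constant-flow equation of motion).
Only the resistive term changes: ΔPIP = R × ΔV̇ = 22.0 × (0.5 − 1.1833) = 22.0 × -0.6833 = -15.033 cmH2O.
Original PIP = 510/70.8 + 22.0×1.1833 + 4 = 37.236 cmH2O; new PIP = 37.236 + (-15.033) = 22.203 cmH2O.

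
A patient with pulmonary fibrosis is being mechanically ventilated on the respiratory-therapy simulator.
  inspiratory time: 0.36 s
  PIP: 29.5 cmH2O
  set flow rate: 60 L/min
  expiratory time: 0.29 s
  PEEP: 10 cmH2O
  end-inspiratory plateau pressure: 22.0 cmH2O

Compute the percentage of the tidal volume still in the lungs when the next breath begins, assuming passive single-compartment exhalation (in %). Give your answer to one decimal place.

27.6

Flow: 60 L/min ÷ 60 = 1 L/s.
Vt = flow × Ti = 1 L/s × 0.36 s × 1000 mL/L = 360.0 mL.
R = (PIP − Pplat)/V̇ = (29.5 − 22.0) / 1 = 7.5/1 = 7.5 cmH2O·s/L.
C = Vt/(Pplat − PEEP) = 360.0 / (22.0 − 10) = 360.0/12.0 = 30.0 mL/cmH2O.
τ = R × C = 7.5 × 0.03 L/cmH2O = 0.225 s.
Fraction remaining at end-expiration = e^(−Te/τ) = e^(−0.29/0.225) = 0.2756 → 27.56%.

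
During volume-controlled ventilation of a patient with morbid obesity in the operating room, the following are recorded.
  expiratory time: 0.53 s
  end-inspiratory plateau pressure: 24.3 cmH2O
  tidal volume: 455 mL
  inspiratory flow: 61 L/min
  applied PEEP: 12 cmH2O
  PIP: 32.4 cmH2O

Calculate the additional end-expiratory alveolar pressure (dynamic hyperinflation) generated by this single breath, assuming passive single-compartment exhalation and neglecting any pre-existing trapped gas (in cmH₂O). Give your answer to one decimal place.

2.0

Flow: 61 L/min ÷ 60 = 1.0167 L/s.
R = (PIP − Pplat)/V̇ = (32.4 − 24.3) / 1.0167 = 8.1/1.0167 = 7.967 cmH2O·s/L.
C = Vt/(Pplat − PEEP) = 455.0 / (24.3 − 12) = 455.0/12.3 = 36.992 mL/cmH2O.
τ = R × C = 7.967 × 0.03699 L/cmH2O = 0.2947 s.
Fraction remaining = e^(−Te/τ) = e^(−0.53/0.2947) = 0.1656; trapped volume = 455.0 × 0.1656 = 75.348 mL.
Additional alveolar pressure from trapping ≈ V_trapped / C = 75.348 / 36.992 = 2.037 cmH2O.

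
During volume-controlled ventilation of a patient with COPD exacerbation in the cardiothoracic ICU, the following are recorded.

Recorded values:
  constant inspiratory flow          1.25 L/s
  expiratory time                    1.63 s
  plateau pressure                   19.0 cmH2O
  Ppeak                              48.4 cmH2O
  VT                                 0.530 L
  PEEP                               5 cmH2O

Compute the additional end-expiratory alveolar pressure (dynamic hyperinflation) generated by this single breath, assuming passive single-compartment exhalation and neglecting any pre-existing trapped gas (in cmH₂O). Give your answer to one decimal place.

R = (PIP − Pplat)/V̇ = (48.4 − 19.0) / 1.25 = 29.4/1.25 = 23.52 cmH2O·s/L.
C = Vt/(Pplat − PEEP) = 530.0 / (19.0 − 5) = 530.0/14.0 = 37.857 mL/cmH2O.
τ = R × C = 23.52 × 0.03786 L/cmH2O = 0.8905 s.
Fraction remaining = e^(−Te/τ) = e^(−1.63/0.8905) = 0.1603; trapped volume = 530.0 × 0.1603 = 84.959 mL.
Additional alveolar pressure from trapping ≈ V_trapped / C = 84.959 / 37.857 = 2.244 cmH2O.

2.2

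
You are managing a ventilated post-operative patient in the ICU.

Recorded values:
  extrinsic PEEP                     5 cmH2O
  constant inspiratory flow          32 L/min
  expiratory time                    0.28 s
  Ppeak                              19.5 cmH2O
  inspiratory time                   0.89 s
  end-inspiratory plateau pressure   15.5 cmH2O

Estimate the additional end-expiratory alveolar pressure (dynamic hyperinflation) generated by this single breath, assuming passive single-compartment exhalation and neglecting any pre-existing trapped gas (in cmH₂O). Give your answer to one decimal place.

Flow: 32 L/min ÷ 60 = 0.5333 L/s.
Vt = flow × Ti = 0.5333 L/s × 0.89 s × 1000 mL/L = 474.64 mL.
R = (PIP − Pplat)/V̇ = (19.5 − 15.5) / 0.5333 = 4.0/0.5333 = 7.5 cmH2O·s/L.
C = Vt/(Pplat − PEEP) = 474.64 / (15.5 − 5) = 474.64/10.5 = 45.204 mL/cmH2O.
τ = R × C = 7.5 × 0.0452 L/cmH2O = 0.339 s.
Fraction remaining = e^(−Te/τ) = e^(−0.28/0.339) = 0.4378; trapped volume = 474.64 × 0.4378 = 207.8 mL.
Additional alveolar pressure from trapping ≈ V_trapped / C = 207.8 / 45.204 = 4.597 cmH2O.

4.6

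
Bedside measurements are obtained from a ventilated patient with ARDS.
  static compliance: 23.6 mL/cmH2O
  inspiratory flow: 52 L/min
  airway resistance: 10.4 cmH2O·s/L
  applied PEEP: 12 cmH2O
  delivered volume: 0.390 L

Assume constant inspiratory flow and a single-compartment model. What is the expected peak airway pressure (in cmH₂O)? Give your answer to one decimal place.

Flow: 52 L/min ÷ 60 = 0.8667 L/s.
Equation of motion (constant flow): PIP = Vt/C + R·V̇ + PEEP.
PIP = 390/23.6 + 10.4×0.8667 + 12 = 16.525 + 9.014 + 12 = 37.539 cmH2O.

37.5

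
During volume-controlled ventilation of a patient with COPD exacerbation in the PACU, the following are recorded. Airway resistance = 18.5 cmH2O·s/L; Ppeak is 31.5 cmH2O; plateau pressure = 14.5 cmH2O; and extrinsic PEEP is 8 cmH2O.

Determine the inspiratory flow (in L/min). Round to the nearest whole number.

flow = (PIP − Pplat) / Raw = (31.5 − 14.5) / 18.5 = 0.9189 L/s × 60 = 55.134 L/min.

55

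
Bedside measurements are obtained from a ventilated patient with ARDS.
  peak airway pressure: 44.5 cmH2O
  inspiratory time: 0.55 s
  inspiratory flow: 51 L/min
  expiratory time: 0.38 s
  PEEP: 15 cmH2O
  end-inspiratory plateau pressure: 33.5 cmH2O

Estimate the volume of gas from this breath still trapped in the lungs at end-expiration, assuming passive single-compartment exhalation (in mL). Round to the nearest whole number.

Flow: 51 L/min ÷ 60 = 0.85 L/s.
Vt = flow × Ti = 0.85 L/s × 0.55 s × 1000 mL/L = 467.5 mL.
R = (PIP − Pplat)/V̇ = (44.5 − 33.5) / 0.85 = 11.0/0.85 = 12.941 cmH2O·s/L.
C = Vt/(Pplat − PEEP) = 467.5 / (33.5 − 15) = 467.5/18.5 = 25.27 mL/cmH2O.
τ = R × C = 12.941 × 0.02527 L/cmH2O = 0.327 s.
Fraction remaining = e^(−Te/τ) = e^(−0.38/0.327) = 0.3128.
Trapped volume = 467.5 × 0.3128 = 146.23 mL.

146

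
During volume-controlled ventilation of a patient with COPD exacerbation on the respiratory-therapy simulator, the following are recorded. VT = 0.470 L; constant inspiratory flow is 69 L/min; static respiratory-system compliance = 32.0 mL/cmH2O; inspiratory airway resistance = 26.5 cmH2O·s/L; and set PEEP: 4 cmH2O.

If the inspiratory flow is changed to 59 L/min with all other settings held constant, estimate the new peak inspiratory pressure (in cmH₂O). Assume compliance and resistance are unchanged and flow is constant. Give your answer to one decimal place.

44.7

Flow: 69 L/min ÷ 60 = 1.15 L/s.
New flow: 59 L/min ÷ 60 = 0.9833 L/s.
PIP = Vt/C + R·V̇ + PEEP (constant-flow equation of motion).
Only the resistive term changes: ΔPIP = R × ΔV̇ = 26.5 × (0.9833 − 1.15) = 26.5 × -0.1667 = -4.418 cmH2O.
Original PIP = 470/32.0 + 26.5×1.15 + 4 = 49.163 cmH2O; new PIP = 49.163 + (-4.418) = 44.745 cmH2O.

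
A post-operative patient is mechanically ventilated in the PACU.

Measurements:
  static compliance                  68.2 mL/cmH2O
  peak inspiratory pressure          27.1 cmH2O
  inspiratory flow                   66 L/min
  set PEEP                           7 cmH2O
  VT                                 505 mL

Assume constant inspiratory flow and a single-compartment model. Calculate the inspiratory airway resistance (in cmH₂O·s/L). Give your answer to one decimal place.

11.5

Flow: 66 L/min ÷ 60 = 1.1 L/s.
Equation of motion (constant flow): PIP = Vt/C + R·V̇ + PEEP.
R·V̇ = PIP − Vt/C − PEEP = 27.1 − 505/68.2 − 7 = 27.1 − 7.405 − 7 = 12.695 cmH2O.
R = 12.695 / 1.1 = 11.541 cmH2O·s/L.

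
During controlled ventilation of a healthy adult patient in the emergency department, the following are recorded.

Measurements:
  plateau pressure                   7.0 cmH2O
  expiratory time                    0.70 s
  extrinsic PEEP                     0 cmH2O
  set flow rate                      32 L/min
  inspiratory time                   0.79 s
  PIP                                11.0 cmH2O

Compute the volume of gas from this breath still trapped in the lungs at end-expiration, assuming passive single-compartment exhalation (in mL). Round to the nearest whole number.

89

Flow: 32 L/min ÷ 60 = 0.5333 L/s.
Vt = flow × Ti = 0.5333 L/s × 0.79 s × 1000 mL/L = 421.31 mL.
R = (PIP − Pplat)/V̇ = (11.0 − 7.0) / 0.5333 = 4.0/0.5333 = 7.5 cmH2O·s/L.
C = Vt/(Pplat − PEEP) = 421.31 / (7.0 − 0) = 421.31/7.0 = 60.187 mL/cmH2O.
τ = R × C = 7.5 × 0.06019 L/cmH2O = 0.4514 s.
Fraction remaining = e^(−Te/τ) = e^(−0.70/0.4514) = 0.2121.
Trapped volume = 421.31 × 0.2121 = 89.36 mL.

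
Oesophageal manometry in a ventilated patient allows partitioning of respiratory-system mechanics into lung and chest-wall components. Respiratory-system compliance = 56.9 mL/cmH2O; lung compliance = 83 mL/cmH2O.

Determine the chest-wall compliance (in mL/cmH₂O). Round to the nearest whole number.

181

1/Ccw = 1/Crs − 1/CL.
1/Ccw = 1/56.9 − 1/83 = 0.005526.
Ccw = 180.96 mL/cmH2O.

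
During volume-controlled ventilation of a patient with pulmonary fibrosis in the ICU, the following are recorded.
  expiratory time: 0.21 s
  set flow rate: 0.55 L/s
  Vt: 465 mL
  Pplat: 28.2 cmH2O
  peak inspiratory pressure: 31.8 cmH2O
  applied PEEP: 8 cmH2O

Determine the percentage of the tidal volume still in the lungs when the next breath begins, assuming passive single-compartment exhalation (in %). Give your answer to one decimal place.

24.8

R = (PIP − Pplat)/V̇ = (31.8 − 28.2) / 0.55 = 3.6/0.55 = 6.545 cmH2O·s/L.
C = Vt/(Pplat − PEEP) = 465.0 / (28.2 − 8) = 465.0/20.2 = 23.02 mL/cmH2O.
τ = R × C = 6.545 × 0.02302 L/cmH2O = 0.1507 s.
Fraction remaining at end-expiration = e^(−Te/τ) = e^(−0.21/0.1507) = 0.2482 → 24.82%.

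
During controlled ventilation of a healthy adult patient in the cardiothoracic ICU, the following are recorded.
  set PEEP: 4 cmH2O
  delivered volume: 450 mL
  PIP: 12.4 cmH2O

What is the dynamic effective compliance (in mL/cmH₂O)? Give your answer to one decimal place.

Dynamic compliance = Vt / (PIP − PEEP) = 450 / (12.4 − 4) = 450 / 8.4 = 53.571 mL/cmH2O.

53.6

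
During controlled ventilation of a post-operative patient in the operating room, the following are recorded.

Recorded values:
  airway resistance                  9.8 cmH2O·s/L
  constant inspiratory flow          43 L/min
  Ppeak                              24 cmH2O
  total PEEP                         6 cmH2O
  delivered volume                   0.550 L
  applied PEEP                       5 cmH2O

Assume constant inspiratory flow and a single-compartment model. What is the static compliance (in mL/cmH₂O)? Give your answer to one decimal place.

Flow: 43 L/min ÷ 60 = 0.7167 L/s.
Total PEEP = 6 cmH2O (set 5 + intrinsic 1); this is the baseline alveolar pressure.
Equation of motion (constant flow): PIP = Vt/C + R·V̇ + PEEP.
Vt/C = PIP − R·V̇ − PEEP = 24 − 9.8×0.7167 − 6 = 24 − 7.024 − 6 = 10.976 cmH2O.
C = Vt / 10.976 = 550 / 10.976 = 50.109 mL/cmH2O.

50.1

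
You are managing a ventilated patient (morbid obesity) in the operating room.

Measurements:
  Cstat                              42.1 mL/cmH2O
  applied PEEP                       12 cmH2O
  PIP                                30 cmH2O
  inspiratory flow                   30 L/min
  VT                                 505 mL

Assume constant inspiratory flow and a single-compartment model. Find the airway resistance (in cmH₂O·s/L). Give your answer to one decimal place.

12.0

Flow: 30 L/min ÷ 60 = 0.5 L/s.
Equation of motion (constant flow): PIP = Vt/C + R·V̇ + PEEP.
R·V̇ = PIP − Vt/C − PEEP = 30 − 505/42.1 − 12 = 30 − 11.995 − 12 = 6.005 cmH2O.
R = 6.005 / 0.5 = 12.01 cmH2O·s/L.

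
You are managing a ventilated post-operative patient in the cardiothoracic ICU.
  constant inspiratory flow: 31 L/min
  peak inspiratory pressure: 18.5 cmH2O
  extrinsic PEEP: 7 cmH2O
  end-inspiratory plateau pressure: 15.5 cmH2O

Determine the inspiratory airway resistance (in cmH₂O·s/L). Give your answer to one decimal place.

5.8

Flow: 31 L/min ÷ 60 = 0.5167 L/s.
Raw = (PIP − Pplat) / flow = (18.5 − 15.5) / 0.5167 = 3.0 / 0.5167 = 5.806 cmH2O·s/L.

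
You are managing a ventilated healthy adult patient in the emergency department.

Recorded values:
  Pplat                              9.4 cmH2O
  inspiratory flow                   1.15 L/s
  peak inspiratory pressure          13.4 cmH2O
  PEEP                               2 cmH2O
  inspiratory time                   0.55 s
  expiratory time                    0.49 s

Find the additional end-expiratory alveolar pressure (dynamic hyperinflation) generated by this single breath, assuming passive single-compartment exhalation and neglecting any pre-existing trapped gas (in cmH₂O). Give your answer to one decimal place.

Vt = flow × Ti = 1.15 L/s × 0.55 s × 1000 mL/L = 632.5 mL.
R = (PIP − Pplat)/V̇ = (13.4 − 9.4) / 1.15 = 4.0/1.15 = 3.478 cmH2O·s/L.
C = Vt/(Pplat − PEEP) = 632.5 / (9.4 − 2) = 632.5/7.4 = 85.473 mL/cmH2O.
τ = R × C = 3.478 × 0.08547 L/cmH2O = 0.2973 s.
Fraction remaining = e^(−Te/τ) = e^(−0.49/0.2973) = 0.1924; trapped volume = 632.5 × 0.1924 = 121.69 mL.
Additional alveolar pressure from trapping ≈ V_trapped / C = 121.69 / 85.473 = 1.424 cmH2O.

1.4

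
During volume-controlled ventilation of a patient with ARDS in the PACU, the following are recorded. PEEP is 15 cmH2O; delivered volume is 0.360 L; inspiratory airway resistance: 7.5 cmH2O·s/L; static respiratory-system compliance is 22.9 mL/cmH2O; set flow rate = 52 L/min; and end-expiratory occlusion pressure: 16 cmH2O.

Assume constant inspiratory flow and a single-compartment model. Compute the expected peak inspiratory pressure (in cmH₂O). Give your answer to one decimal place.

38.2

Flow: 52 L/min ÷ 60 = 0.8667 L/s.
Total PEEP = 16 cmH2O (set 15 + intrinsic 1); this is the baseline alveolar pressure.
Equation of motion (constant flow): PIP = Vt/C + R·V̇ + PEEP.
PIP = 360/22.9 + 7.5×0.8667 + 16 = 15.721 + 6.5 + 16 = 38.221 cmH2O.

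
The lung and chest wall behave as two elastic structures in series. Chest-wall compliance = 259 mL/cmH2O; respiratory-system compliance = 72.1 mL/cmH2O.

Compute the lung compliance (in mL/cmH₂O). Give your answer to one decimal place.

1/CL = 1/Crs − 1/Ccw.
1/CL = 1/72.1 − 1/259 = 0.01001.
CL = 99.9 mL/cmH2O.

99.9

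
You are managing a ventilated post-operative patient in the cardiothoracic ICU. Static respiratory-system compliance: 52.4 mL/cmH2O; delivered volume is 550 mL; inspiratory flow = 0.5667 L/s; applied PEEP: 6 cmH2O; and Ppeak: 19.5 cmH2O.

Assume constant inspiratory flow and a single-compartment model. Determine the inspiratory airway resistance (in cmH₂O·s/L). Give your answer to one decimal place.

5.3

Equation of motion (constant flow): PIP = Vt/C + R·V̇ + PEEP.
R·V̇ = PIP − Vt/C − PEEP = 19.5 − 550/52.4 − 6 = 19.5 − 10.496 − 6 = 3.004 cmH2O.
R = 3.004 / 0.5667 = 5.301 cmH2O·s/L.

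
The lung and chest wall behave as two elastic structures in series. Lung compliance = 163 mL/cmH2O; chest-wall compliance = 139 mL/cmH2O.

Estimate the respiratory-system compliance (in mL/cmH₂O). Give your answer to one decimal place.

Lung and chest wall are elastances in series: 1/Crs = 1/CL + 1/Ccw.
1/Crs = 1/163 + 1/139 = 0.01333.
Crs = 75.019 mL/cmH2O.

75.0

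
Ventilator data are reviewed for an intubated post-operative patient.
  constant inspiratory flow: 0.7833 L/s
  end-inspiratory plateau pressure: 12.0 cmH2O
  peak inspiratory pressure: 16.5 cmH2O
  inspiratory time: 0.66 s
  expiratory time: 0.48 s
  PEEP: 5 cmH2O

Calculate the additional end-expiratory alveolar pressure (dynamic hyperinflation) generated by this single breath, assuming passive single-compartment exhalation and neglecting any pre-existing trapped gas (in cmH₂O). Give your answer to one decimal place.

Vt = flow × Ti = 0.7833 L/s × 0.66 s × 1000 mL/L = 516.98 mL.
R = (PIP − Pplat)/V̇ = (16.5 − 12.0) / 0.7833 = 4.5/0.7833 = 5.745 cmH2O·s/L.
C = Vt/(Pplat − PEEP) = 516.98 / (12.0 − 5) = 516.98/7.0 = 73.854 mL/cmH2O.
τ = R × C = 5.745 × 0.07385 L/cmH2O = 0.4243 s.
Fraction remaining = e^(−Te/τ) = e^(−0.48/0.4243) = 0.3226; trapped volume = 516.98 × 0.3226 = 166.78 mL.
Additional alveolar pressure from trapping ≈ V_trapped / C = 166.78 / 73.854 = 2.258 cmH2O.

2.3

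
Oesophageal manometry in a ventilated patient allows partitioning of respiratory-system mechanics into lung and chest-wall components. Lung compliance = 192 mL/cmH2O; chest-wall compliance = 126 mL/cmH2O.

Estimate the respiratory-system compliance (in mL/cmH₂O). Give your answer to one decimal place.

Lung and chest wall are elastances in series: 1/Crs = 1/CL + 1/Ccw.
1/Crs = 1/192 + 1/126 = 0.01314.
Crs = 76.104 mL/cmH2O.

76.1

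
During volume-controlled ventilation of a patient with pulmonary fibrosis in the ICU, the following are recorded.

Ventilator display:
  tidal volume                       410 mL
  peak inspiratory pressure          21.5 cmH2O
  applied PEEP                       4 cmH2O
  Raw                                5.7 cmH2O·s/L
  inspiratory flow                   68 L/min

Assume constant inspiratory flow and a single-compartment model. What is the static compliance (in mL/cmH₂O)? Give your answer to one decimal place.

Flow: 68 L/min ÷ 60 = 1.1333 L/s.
Equation of motion (constant flow): PIP = Vt/C + R·V̇ + PEEP.
Vt/C = PIP − R·V̇ − PEEP = 21.5 − 5.7×1.1333 − 4 = 21.5 − 6.46 − 4 = 11.04 cmH2O.
C = Vt / 11.04 = 410 / 11.04 = 37.138 mL/cmH2O.

37.1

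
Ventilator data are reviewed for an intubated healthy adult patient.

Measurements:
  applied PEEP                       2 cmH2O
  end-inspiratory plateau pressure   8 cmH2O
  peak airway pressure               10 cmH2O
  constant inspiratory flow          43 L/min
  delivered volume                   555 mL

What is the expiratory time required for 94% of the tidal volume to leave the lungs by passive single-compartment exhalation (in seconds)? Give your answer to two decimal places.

0.73

Flow: 43 L/min ÷ 60 = 0.7167 L/s.
R = (PIP − Pplat)/V̇ = (10 − 8) / 0.7167 = 2.0/0.7167 = 2.791 cmH2O·s/L.
C = Vt/(Pplat − PEEP) = 555.0 / (8 − 2) = 555.0/6.0 = 92.5 mL/cmH2O.
τ = R × C = 2.791 × 0.0925 L/cmH2O = 0.2582 s.
t = −τ·ln(1 − 0.94) = −0.2582·ln(0.06) = 0.7264 s.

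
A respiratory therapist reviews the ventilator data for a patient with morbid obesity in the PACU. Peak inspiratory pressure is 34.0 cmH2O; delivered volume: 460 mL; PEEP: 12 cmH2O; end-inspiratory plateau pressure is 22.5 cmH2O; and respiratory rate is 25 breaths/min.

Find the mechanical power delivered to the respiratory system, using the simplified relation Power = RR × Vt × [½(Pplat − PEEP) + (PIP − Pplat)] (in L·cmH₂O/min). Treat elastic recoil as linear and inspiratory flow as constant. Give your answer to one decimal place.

192.6

Per-breath work = Vt × [½(Pplat−PEEP) + (PIP−Pplat)] = 0.460 × [0.5×10.5 + 11.5] = 0.460 × 16.75 = 7.705 L·cmH2O.
Power = 25 × 7.705 = 192.63 L·cmH2O/min.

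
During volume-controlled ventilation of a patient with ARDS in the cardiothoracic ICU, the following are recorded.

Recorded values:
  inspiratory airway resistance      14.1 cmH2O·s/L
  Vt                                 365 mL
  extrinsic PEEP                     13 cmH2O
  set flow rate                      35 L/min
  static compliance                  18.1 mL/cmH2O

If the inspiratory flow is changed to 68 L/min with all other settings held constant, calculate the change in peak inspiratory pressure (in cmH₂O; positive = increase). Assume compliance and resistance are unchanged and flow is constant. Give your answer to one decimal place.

Flow: 35 L/min ÷ 60 = 0.5833 L/s.
New flow: 68 L/min ÷ 60 = 1.1333 L/s.
PIP = Vt/C + R·V̇ + PEEP (constant-flow equation of motion).
Only the resistive term changes: ΔPIP = R × ΔV̇ = 14.1 × (1.1333 − 0.5833) = 14.1 × 0.55 = 7.755 cmH2O.

7.8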